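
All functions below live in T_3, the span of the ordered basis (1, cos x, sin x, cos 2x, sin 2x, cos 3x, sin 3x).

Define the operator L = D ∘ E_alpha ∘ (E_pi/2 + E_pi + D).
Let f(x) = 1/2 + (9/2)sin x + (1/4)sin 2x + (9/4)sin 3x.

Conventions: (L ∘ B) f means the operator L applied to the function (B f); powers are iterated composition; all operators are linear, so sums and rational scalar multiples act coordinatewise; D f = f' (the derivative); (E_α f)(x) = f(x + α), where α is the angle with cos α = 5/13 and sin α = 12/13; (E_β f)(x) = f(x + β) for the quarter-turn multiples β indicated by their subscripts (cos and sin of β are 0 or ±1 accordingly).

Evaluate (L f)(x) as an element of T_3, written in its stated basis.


the result is g(x) = -(261/26)cos x + (9/13)sin x - (120/169)cos 2x + (119/169)sin 2x + (99657/8788)cos 3x + (43767/4394)sin 3x

E_pi/2 f = 1/2 + (9/2)cos x - (1/4)sin 2x - (9/4)cos 3x
E_pi f = 1/2 - (9/2)sin x + (1/4)sin 2x - (9/4)sin 3x
D f = (9/2)cos x + (1/2)cos 2x + (27/4)cos 3x
(E_pi/2 + E_pi + D) f = 1 + 9cos x - (9/2)sin x + (1/2)cos 2x + (9/2)cos 3x - (9/4)sin 3x
E_alpha (E_pi/2 + E_pi + D) f = 1 - (9/13)cos x - (261/26)sin x - (119/338)cos 2x - (60/169)sin 2x - (14589/4394)cos 3x + (33219/8788)sin 3x
D E_alpha (E_pi/2 + E_pi + D) f = -(261/26)cos x + (9/13)sin x - (120/169)cos 2x + (119/169)sin 2x + (99657/8788)cos 3x + (43767/4394)sin 3x


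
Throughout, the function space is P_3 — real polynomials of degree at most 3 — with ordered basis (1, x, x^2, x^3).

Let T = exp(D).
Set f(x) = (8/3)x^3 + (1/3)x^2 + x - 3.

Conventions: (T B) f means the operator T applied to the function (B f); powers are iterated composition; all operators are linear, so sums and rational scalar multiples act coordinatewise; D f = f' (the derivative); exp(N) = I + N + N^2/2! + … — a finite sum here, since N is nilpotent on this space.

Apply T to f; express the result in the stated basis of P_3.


order-1 term: 8x^2 + (2/3)x + 1
order-2 term: 8x + 1/3
order-3 term: 8/3
the series for exp(D) f terminates at order 3
exp(D) f = (8/3)x^3 + (25/3)x^2 + (29/3)x + 1

the image equals g(x) = (8/3)x^3 + (25/3)x^2 + (29/3)x + 1


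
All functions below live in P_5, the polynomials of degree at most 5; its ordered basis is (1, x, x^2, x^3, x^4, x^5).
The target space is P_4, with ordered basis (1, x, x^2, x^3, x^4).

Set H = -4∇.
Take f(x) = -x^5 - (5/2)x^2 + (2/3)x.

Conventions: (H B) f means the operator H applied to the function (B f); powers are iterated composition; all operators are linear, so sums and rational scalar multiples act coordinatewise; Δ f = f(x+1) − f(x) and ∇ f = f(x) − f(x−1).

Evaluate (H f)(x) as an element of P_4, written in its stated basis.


the image equals g(x) = 20x^4 - 40x^3 + 40x^2 - 26/3

∇ f = -5x^4 + 10x^3 - 10x^2 + 13/6
(-4∇) f = 20x^4 - 40x^3 + 40x^2 - 26/3


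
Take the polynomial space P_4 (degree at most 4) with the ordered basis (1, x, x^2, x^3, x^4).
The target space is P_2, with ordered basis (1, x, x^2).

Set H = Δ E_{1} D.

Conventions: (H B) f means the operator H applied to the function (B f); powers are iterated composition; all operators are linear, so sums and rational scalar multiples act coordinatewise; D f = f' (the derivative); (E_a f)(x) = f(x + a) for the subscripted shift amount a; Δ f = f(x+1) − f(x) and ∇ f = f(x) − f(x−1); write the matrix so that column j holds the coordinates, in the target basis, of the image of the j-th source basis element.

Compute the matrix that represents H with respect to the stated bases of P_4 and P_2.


image of 1: 0
image of x: 0
image of x^2: 2
image of x^3: 6x + 9
image of x^4: 12x^2 + 36x + 28
each image's coordinates form column j of the matrix

the matrix is [[0, 0, 2, 9, 28]; [0, 0, 0, 6, 36]; [0, 0, 0, 0, 12]] (rows listed top to bottom)


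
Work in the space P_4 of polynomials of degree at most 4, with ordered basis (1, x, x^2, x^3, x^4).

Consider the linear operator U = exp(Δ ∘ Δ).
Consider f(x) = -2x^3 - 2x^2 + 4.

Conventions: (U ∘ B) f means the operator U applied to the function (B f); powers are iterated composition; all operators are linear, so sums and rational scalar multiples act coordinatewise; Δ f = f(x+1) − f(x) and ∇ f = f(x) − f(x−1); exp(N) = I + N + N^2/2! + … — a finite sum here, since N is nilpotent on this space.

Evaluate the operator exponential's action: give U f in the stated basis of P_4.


the result is g(x) = -2x^3 - 2x^2 - 12x - 12

order-1 term: -12x - 16
the series for exp(Δ ∘ Δ) f terminates at order 1
exp(Δ ∘ Δ) f = -2x^3 - 2x^2 - 12x - 12


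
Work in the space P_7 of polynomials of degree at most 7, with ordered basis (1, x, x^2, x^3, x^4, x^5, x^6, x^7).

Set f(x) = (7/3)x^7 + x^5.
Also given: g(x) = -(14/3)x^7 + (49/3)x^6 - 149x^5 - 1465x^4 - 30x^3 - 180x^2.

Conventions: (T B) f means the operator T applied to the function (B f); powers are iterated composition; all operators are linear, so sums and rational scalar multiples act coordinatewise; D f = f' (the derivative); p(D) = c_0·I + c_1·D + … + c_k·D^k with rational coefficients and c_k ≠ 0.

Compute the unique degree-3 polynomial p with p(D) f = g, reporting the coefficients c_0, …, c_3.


p(D) = -2·I + D − (3/2)·D^2 − 3·D^3, i.e. c_0 = -2, c_1 = 1, c_2 = -3/2, c_3 = -3

D^0 f = (7/3)x^7 + x^5
D^1 f = (49/3)x^6 + 5x^4
D^2 f = 98x^5 + 20x^3
D^3 f = 490x^4 + 60x^2
matching coefficients of g against c_0 f + c_1 Df + … from the top degree down determines the c_i
solution: c_0 = -2, c_1 = 1, c_2 = -3/2, c_3 = -3


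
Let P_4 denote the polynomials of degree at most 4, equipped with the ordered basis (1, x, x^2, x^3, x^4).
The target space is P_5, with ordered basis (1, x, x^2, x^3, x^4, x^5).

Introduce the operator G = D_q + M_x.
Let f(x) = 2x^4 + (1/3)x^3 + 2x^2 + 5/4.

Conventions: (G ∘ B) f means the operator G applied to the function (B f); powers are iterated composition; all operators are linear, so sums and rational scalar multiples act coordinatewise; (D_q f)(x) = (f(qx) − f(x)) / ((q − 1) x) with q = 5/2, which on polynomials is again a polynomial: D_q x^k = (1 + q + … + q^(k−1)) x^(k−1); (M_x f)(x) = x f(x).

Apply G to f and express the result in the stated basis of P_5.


the result is g(x) = 2x^5 + (1/3)x^4 + (211/4)x^3 + (13/4)x^2 + (33/4)x

D_q f = (203/4)x^3 + (13/4)x^2 + 7x
M_x f = 2x^5 + (1/3)x^4 + 2x^3 + (5/4)x
(D_q + M_x) f = 2x^5 + (1/3)x^4 + (211/4)x^3 + (13/4)x^2 + (33/4)x


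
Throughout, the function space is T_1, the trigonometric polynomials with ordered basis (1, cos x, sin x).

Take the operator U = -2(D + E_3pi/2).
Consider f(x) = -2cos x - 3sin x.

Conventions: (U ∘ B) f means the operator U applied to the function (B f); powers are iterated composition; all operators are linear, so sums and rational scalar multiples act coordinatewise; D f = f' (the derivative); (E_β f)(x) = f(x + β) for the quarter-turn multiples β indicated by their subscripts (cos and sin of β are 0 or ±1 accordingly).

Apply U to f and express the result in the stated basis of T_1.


the image equals g(x) = 0

D f = -3cos x + 2sin x
E_3pi/2 f = 3cos x - 2sin x
(D + E_3pi/2) f = 0
(-2(D + E_3pi/2)) f = 0


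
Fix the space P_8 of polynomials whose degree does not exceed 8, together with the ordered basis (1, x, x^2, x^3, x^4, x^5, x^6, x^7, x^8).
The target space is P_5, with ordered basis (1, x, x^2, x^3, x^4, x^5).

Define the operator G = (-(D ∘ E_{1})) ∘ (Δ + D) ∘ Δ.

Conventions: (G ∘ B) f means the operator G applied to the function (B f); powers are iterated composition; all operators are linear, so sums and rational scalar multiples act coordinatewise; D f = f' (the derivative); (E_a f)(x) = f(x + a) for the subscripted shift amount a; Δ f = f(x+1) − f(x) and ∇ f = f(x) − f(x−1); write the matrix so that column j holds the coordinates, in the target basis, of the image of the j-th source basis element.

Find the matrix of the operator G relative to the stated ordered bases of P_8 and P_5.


the matrix is [[0, 0, 0, -12, -84, -390, -1530, -5516, -18984]; [0, 0, 0, 0, -48, -420, -2340, -10710, -44128]; [0, 0, 0, 0, 0, -120, -1260, -8190, -42840]; [0, 0, 0, 0, 0, 0, -240, -2940, -21840]; [0, 0, 0, 0, 0, 0, 0, -420, -5880]; [0, 0, 0, 0, 0, 0, 0, 0, -672]] (rows listed top to bottom)

image of 1: 0
image of x: 0
image of x^2: 0
image of x^3: -12
image of x^4: -48x - 84
image of x^5: -120x^2 - 420x - 390
image of x^6: -240x^3 - 1260x^2 - 2340x - 1530
image of x^7: -420x^4 - 2940x^3 - 8190x^2 - 10710x - 5516
image of x^8: -672x^5 - 5880x^4 - 21840x^3 - 42840x^2 - 44128x - 18984
each image's coordinates form column j of the matrix


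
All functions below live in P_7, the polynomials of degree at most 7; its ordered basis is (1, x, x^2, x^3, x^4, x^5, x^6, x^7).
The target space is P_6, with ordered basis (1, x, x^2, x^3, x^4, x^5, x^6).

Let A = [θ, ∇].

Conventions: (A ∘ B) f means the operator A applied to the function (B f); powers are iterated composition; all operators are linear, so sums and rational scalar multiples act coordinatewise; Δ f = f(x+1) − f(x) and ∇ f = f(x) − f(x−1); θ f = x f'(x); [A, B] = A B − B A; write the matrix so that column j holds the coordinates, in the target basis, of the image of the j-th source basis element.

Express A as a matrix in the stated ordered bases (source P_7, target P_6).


image of 1: 0
image of x: -1
image of x^2: -2x + 2
image of x^3: -3x^2 + 6x - 3
image of x^4: -4x^3 + 12x^2 - 12x + 4
image of x^5: -5x^4 + 20x^3 - 30x^2 + 20x - 5
image of x^6: -6x^5 + 30x^4 - 60x^3 + 60x^2 - 30x + 6
image of x^7: -7x^6 + 42x^5 - 105x^4 + 140x^3 - 105x^2 + 42x - 7
each image's coordinates form column j of the matrix

the matrix is [[0, -1, 2, -3, 4, -5, 6, -7]; [0, 0, -2, 6, -12, 20, -30, 42]; [0, 0, 0, -3, 12, -30, 60, -105]; [0, 0, 0, 0, -4, 20, -60, 140]; [0, 0, 0, 0, 0, -5, 30, -105]; [0, 0, 0, 0, 0, 0, -6, 42]; [0, 0, 0, 0, 0, 0, 0, -7]] (rows listed top to bottom)


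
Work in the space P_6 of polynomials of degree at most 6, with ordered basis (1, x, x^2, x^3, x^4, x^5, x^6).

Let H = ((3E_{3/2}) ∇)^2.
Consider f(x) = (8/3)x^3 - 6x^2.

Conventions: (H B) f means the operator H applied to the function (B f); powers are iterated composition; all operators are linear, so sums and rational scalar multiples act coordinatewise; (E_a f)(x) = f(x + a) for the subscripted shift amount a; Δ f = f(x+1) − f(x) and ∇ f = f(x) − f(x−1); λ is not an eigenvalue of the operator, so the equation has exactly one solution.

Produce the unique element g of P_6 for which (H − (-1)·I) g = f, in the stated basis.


the result is g(x) = (8/3)x^3 - 6x^2 - 144x - 180

write g with unknown coordinates in the stated basis and equate coefficients in (H − (-1)·I) g = f
solving from the highest basis element down gives g = (8/3)x^3 - 6x^2 - 144x - 180
check: H g = 144x + 180
so H g − (-1)·g = (8/3)x^3 - 6x^2 = f ✓


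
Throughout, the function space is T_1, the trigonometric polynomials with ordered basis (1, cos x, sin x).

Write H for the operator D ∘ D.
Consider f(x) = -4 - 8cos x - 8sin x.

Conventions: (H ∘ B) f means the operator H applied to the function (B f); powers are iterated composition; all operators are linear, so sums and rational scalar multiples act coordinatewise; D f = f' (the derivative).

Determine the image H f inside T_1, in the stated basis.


the result is g(x) = 8cos x + 8sin x

D f = -8cos x + 8sin x
D D f = 8cos x + 8sin x


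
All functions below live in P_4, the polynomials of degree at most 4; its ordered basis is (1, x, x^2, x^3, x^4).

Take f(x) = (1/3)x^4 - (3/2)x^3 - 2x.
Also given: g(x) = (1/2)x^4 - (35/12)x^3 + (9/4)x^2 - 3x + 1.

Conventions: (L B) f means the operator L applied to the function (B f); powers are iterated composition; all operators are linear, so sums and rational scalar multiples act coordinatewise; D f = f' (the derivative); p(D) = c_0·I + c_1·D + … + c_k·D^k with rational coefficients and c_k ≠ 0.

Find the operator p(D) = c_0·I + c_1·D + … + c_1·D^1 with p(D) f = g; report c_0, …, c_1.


p(D) = (3/2)·I − (1/2)·D, i.e. c_0 = 3/2, c_1 = -1/2

D^0 f = (1/3)x^4 - (3/2)x^3 - 2x
D^1 f = (4/3)x^3 - (9/2)x^2 - 2
matching coefficients of g against c_0 f + c_1 Df + … from the top degree down determines the c_i
solution: c_0 = 3/2, c_1 = -1/2


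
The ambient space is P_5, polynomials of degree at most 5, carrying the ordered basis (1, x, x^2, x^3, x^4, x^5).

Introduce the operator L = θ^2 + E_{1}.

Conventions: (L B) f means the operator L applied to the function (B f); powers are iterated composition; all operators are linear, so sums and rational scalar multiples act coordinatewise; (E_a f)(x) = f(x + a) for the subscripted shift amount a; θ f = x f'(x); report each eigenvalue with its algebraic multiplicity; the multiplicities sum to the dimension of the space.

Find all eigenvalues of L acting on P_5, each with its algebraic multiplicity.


image of 1: 1
image of x: 2x + 1
image of x^2: 5x^2 + 2x + 1
image of x^3: 10x^3 + 3x^2 + 3x + 1
image of x^4: 17x^4 + 4x^3 + 6x^2 + 4x + 1
image of x^5: 26x^5 + 5x^4 + 10x^3 + 10x^2 + 5x + 1
the matrix is upper triangular; its diagonal is (1, 2, 5, 10, 17, 26)
for a triangular matrix the eigenvalues are the diagonal entries, with algebraic multiplicity their repetition count

λ = 1 (multiplicity 1), λ = 2 (multiplicity 1), λ = 5 (multiplicity 1), λ = 10 (multiplicity 1), λ = 17 (multiplicity 1), λ = 26 (multiplicity 1)


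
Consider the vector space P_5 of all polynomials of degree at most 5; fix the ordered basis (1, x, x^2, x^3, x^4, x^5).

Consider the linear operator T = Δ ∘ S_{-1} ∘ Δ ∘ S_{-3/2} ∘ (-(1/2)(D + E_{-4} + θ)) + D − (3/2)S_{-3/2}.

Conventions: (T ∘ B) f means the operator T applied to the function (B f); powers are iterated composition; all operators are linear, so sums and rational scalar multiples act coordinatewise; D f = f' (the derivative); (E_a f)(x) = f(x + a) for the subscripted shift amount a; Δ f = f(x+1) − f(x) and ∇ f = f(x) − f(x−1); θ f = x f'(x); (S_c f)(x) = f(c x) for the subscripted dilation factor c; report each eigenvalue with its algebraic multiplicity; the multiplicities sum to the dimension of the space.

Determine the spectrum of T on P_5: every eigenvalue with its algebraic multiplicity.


image of 1: -3/2
image of x: (9/4)x + 1
image of x^2: -(27/8)x^2 + 2x + 27/4
image of x^3: (81/16)x^3 + 3x^2 + (81/2)x - 81/4
image of x^4: -(243/32)x^4 + 4x^3 + (1215/8)x^2 - (243/2)x + 3861/16
image of x^5: (729/64)x^5 + 5x^4 + (3645/8)x^3 - (3645/8)x^2 + (29565/16)x - 24255/16
the matrix is upper triangular; its diagonal is (-3/2, 9/4, -27/8, 81/16, -243/32, 729/64)
for a triangular matrix the eigenvalues are the diagonal entries, with algebraic multiplicity their repetition count

λ = -243/32 (multiplicity 1), λ = -27/8 (multiplicity 1), λ = -3/2 (multiplicity 1), λ = 9/4 (multiplicity 1), λ = 81/16 (multiplicity 1), λ = 729/64 (multiplicity 1)


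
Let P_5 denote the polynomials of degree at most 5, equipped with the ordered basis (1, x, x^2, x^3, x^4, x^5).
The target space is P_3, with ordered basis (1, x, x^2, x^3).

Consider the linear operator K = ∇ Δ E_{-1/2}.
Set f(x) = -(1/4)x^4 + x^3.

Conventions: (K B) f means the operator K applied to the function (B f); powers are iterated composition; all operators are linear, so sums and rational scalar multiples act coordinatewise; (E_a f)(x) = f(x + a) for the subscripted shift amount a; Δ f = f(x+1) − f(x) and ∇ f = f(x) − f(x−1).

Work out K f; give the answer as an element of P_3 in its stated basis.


the image equals g(x) = -3x^2 + 9x - 17/4

E_{-1/2} f = -(1/4)x^4 + (3/2)x^3 - (15/8)x^2 + (7/8)x - 9/64
Δ E_{-1/2} f = -x^3 + 3x^2 - (1/4)x + 1/4
∇ Δ E_{-1/2} f = -3x^2 + 9x - 17/4


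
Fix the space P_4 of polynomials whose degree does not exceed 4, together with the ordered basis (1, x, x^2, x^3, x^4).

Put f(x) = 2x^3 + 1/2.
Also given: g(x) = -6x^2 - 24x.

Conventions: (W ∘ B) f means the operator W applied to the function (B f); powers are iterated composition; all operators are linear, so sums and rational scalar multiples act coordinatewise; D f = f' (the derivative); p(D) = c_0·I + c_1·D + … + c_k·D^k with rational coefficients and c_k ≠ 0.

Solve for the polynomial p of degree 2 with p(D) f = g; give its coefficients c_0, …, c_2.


D^0 f = 2x^3 + 1/2
D^1 f = 6x^2
D^2 f = 12x
matching coefficients of g against c_0 f + c_1 Df + … from the top degree down determines the c_i
solution: c_0 = 0, c_1 = -1, c_2 = -2

c_0 = 0, c_1 = -1, c_2 = -2


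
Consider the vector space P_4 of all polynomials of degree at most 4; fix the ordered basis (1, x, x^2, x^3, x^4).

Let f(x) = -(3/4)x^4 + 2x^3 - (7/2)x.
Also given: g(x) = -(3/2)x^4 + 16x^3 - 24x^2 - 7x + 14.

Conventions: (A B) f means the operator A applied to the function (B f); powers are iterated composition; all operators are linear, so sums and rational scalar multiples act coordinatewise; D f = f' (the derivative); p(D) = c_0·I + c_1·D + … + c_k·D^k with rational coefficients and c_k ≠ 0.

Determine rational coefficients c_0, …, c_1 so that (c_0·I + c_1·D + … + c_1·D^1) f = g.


c_0 = 2, c_1 = -4

D^0 f = -(3/4)x^4 + 2x^3 - (7/2)x
D^1 f = -3x^3 + 6x^2 - 7/2
matching coefficients of g against c_0 f + c_1 Df + … from the top degree down determines the c_i
solution: c_0 = 2, c_1 = -4


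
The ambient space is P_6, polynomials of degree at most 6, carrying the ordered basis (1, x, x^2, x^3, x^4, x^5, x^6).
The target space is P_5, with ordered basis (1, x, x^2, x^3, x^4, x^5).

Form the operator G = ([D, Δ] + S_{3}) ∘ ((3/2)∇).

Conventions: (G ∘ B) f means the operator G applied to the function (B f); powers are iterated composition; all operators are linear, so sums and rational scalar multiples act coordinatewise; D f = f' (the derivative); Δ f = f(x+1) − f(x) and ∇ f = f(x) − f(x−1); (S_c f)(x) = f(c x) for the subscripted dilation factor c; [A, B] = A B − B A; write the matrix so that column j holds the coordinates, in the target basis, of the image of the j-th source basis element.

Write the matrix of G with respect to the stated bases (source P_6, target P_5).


the matrix is [[0, 3/2, -3/2, 3/2, -3/2, 3/2, -3/2]; [0, 0, 9, -27/2, 18, -45/2, 27]; [0, 0, 0, 81/2, -81, 135, -405/2]; [0, 0, 0, 0, 162, -405, 810]; [0, 0, 0, 0, 0, 1215/2, -3645/2]; [0, 0, 0, 0, 0, 0, 2187]] (rows listed top to bottom)

image of 1: 0
image of x: 3/2
image of x^2: 9x - 3/2
image of x^3: (81/2)x^2 - (27/2)x + 3/2
image of x^4: 162x^3 - 81x^2 + 18x - 3/2
image of x^5: (1215/2)x^4 - 405x^3 + 135x^2 - (45/2)x + 3/2
image of x^6: 2187x^5 - (3645/2)x^4 + 810x^3 - (405/2)x^2 + 27x - 3/2
each image's coordinates form column j of the matrix


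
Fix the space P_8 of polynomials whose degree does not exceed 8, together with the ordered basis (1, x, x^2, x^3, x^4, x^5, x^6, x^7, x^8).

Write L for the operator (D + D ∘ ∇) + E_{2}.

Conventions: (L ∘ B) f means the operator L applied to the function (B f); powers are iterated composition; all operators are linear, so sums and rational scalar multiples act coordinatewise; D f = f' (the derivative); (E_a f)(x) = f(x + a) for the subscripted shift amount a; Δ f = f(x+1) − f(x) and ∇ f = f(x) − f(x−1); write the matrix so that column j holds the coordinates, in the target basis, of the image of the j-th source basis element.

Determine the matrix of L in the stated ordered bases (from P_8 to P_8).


image of 1: 1
image of x: x + 3
image of x^2: x^2 + 6x + 6
image of x^3: x^3 + 9x^2 + 18x + 5
image of x^4: x^4 + 12x^3 + 36x^2 + 20x + 20
image of x^5: x^5 + 15x^4 + 60x^3 + 50x^2 + 100x + 27
image of x^6: x^6 + 18x^5 + 90x^4 + 100x^3 + 300x^2 + 162x + 70
image of x^7: x^7 + 21x^6 + 126x^5 + 175x^4 + 700x^3 + 567x^2 + 490x + 121
image of x^8: x^8 + 24x^7 + 168x^6 + 280x^5 + 1400x^4 + 1512x^3 + 1960x^2 + 968x + 264
each image's coordinates form column j of the matrix

the matrix is [[1, 3, 6, 5, 20, 27, 70, 121, 264]; [0, 1, 6, 18, 20, 100, 162, 490, 968]; [0, 0, 1, 9, 36, 50, 300, 567, 1960]; [0, 0, 0, 1, 12, 60, 100, 700, 1512]; [0, 0, 0, 0, 1, 15, 90, 175, 1400]; [0, 0, 0, 0, 0, 1, 18, 126, 280]; [0, 0, 0, 0, 0, 0, 1, 21, 168]; [0, 0, 0, 0, 0, 0, 0, 1, 24]; [0, 0, 0, 0, 0, 0, 0, 0, 1]] (rows listed top to bottom)


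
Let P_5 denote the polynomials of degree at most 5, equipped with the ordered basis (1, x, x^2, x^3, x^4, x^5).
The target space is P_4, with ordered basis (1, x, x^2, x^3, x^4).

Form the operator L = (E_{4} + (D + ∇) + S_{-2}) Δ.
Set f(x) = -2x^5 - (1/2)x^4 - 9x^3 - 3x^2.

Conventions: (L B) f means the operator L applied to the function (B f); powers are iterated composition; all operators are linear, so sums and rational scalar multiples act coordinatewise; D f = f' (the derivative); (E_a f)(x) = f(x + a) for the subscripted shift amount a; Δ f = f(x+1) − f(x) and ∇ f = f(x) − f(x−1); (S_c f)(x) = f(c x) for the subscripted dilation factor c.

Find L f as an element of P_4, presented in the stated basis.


g(x) = -170x^4 - 86x^3 - 1546x^2 - 4145x - 5029

Δ f = -10x^4 - 22x^3 - 50x^2 - 45x - 29/2
E_{4} Δ f = -10x^4 - 182x^3 - 1274x^2 - 4061x - 9925/2
D Δ f = -40x^3 - 66x^2 - 100x - 45
∇ Δ f = -40x^3 - 6x^2 - 74x - 7
(D + ∇) Δ f = -80x^3 - 72x^2 - 174x - 52
S_{-2} Δ f = -160x^4 + 176x^3 - 200x^2 + 90x - 29/2
(E_{4} + (D + ∇) + S_{-2}) Δ f = -170x^4 - 86x^3 - 1546x^2 - 4145x - 5029


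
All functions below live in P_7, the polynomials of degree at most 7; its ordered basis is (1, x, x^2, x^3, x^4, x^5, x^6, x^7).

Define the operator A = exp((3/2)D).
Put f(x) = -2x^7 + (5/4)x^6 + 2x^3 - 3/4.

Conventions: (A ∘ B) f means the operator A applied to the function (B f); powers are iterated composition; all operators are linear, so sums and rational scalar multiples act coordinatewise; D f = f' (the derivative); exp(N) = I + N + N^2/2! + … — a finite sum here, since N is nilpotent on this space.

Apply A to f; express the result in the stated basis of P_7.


g(x) = -2x^7 - (79/4)x^6 - (333/4)x^5 - (3105/16)x^4 - 268x^3 - (13761/64)x^2 - (5697/64)x - 3567/256

order-1 term: -21x^6 + (45/4)x^5 + 9x^2
order-2 term: -(189/2)x^5 + (675/16)x^4 + (27/2)x
order-3 term: -(945/4)x^4 + (675/8)x^3 + 27/4
order-4 term: -(2835/8)x^3 + (6075/64)x^2
order-5 term: -(5103/16)x^2 + (3645/64)x
order-6 term: -(5103/32)x + 3645/256
order-7 term: -2187/64
the series for exp((3/2)D) f terminates at order 7
exp((3/2)D) f = -2x^7 - (79/4)x^6 - (333/4)x^5 - (3105/16)x^4 - 268x^3 - (13761/64)x^2 - (5697/64)x - 3567/256


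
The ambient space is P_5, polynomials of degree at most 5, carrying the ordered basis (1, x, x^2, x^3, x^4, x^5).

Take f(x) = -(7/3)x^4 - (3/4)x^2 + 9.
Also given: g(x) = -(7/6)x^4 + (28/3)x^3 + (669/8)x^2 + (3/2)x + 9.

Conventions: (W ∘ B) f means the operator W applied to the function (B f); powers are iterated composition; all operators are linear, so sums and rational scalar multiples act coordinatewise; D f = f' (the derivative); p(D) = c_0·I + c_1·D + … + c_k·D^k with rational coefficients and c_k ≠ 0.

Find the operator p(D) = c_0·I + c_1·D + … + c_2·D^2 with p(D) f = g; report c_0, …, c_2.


p(D) = (1/2)·I − D − 3·D^2, i.e. c_0 = 1/2, c_1 = -1, c_2 = -3

D^0 f = -(7/3)x^4 - (3/4)x^2 + 9
D^1 f = -(28/3)x^3 - (3/2)x
D^2 f = -28x^2 - 3/2
matching coefficients of g against c_0 f + c_1 Df + … from the top degree down determines the c_i
solution: c_0 = 1/2, c_1 = -1, c_2 = -3


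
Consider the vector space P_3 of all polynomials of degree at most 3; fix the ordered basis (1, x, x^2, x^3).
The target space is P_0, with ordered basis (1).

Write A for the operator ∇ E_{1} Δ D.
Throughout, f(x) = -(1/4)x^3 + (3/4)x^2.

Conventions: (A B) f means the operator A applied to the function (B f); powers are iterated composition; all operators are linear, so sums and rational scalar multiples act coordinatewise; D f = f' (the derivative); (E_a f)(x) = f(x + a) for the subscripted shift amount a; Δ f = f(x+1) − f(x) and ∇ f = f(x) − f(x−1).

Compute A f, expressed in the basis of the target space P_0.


D f = -(3/4)x^2 + (3/2)x
Δ D f = -(3/2)x + 3/4
E_{1} Δ D f = -(3/2)x - 3/4
∇ E_{1} Δ D f = -3/2

the image equals g(x) = -3/2


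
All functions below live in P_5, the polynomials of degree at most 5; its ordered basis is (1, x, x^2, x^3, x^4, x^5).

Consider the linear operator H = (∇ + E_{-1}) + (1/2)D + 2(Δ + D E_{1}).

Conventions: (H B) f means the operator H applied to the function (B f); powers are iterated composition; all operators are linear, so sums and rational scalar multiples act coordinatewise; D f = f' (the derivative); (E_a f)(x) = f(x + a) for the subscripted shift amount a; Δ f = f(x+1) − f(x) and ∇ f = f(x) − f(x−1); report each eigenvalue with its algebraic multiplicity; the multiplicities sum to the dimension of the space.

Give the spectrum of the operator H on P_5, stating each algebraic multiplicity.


λ = 1 (multiplicity 6)

image of 1: 1
image of x: x + 9/2
image of x^2: x^2 + 9x + 6
image of x^3: x^3 + (27/2)x^2 + 18x + 8
image of x^4: x^4 + 18x^3 + 36x^2 + 32x + 10
image of x^5: x^5 + (45/2)x^4 + 60x^3 + 80x^2 + 50x + 12
the matrix is upper triangular; its diagonal is (1, 1, 1, 1, 1, 1)
for a triangular matrix the eigenvalues are the diagonal entries, with algebraic multiplicity their repetition count


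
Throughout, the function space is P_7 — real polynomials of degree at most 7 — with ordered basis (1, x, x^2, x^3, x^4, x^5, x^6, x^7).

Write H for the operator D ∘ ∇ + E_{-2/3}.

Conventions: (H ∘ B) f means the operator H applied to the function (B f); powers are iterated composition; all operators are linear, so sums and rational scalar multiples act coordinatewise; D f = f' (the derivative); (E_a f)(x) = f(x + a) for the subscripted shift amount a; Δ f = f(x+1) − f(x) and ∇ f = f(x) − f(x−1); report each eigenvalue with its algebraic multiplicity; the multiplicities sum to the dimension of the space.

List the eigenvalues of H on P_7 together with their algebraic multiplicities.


λ = 1 (multiplicity 8)

image of 1: 1
image of x: x - 2/3
image of x^2: x^2 - (4/3)x + 22/9
image of x^3: x^3 - 2x^2 + (22/3)x - 89/27
image of x^4: x^4 - (8/3)x^3 + (44/3)x^2 - (356/27)x + 340/81
image of x^5: x^5 - (10/3)x^4 + (220/9)x^3 - (890/27)x^2 + (1700/81)x - 1247/243
image of x^6: x^6 - 4x^5 + (110/3)x^4 - (1780/27)x^3 + (1700/27)x^2 - (2494/81)x + 4438/729
image of x^7: x^7 - (14/3)x^6 + (154/3)x^5 - (3115/27)x^4 + (11900/81)x^3 - (8729/81)x^2 + (31066/729)x - 15437/2187
the matrix is upper triangular; its diagonal is (1, 1, 1, 1, 1, 1, 1, 1)
for a triangular matrix the eigenvalues are the diagonal entries, with algebraic multiplicity their repetition count


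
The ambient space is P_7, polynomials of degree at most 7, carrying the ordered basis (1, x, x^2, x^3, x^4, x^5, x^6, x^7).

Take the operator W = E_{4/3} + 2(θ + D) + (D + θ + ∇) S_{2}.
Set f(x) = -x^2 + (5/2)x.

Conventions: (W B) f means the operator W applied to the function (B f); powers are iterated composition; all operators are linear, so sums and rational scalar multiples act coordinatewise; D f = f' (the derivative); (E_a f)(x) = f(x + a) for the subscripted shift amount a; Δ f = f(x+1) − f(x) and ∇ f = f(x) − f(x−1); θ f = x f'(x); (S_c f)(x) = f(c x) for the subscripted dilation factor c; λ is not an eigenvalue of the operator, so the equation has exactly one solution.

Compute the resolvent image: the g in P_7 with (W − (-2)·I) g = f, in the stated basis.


write g with unknown coordinates in the stated basis and equate coefficients in (W − (-2)·I) g = f
solving from the highest basis element down gives g = -(1/15)x^2 + (361/630)x - 4111/2835
check: W g = -(13/15)x^2 + (853/630)x + 8222/2835
so W g − (-2)·g = -x^2 + (5/2)x = f ✓

the image equals g(x) = -(1/15)x^2 + (361/630)x - 4111/2835


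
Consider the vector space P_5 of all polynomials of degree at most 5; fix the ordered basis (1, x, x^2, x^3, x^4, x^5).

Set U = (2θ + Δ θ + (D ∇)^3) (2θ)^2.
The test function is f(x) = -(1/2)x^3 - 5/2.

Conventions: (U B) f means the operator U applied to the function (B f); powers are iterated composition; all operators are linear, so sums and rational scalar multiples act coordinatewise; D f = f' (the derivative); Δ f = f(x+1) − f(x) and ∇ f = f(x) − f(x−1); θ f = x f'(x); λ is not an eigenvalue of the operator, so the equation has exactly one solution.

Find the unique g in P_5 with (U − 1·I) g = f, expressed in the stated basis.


the result is g(x) = -(1/430)x^3 + (18/1505)x^2 - (18/10535)x + 55303/21070

write g with unknown coordinates in the stated basis and equate coefficients in (U − 1·I) g = f
solving from the highest basis element down gives g = -(1/430)x^3 + (18/1505)x^2 - (18/10535)x + 55303/21070
check: U g = -(108/215)x^3 + (18/1505)x^2 - (18/10535)x + 1314/10535
so U g − 1·g = -(1/2)x^3 - 5/2 = f ✓


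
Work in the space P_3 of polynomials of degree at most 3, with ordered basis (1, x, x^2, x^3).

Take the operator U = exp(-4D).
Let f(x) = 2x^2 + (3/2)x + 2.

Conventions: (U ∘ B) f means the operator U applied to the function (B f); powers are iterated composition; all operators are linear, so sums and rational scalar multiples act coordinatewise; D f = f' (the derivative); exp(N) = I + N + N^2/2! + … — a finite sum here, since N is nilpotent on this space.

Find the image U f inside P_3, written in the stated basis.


order-1 term: -16x - 6
order-2 term: 32
the series for exp(-4D) f terminates at order 2
exp(-4D) f = 2x^2 - (29/2)x + 28

g(x) = 2x^2 - (29/2)x + 28


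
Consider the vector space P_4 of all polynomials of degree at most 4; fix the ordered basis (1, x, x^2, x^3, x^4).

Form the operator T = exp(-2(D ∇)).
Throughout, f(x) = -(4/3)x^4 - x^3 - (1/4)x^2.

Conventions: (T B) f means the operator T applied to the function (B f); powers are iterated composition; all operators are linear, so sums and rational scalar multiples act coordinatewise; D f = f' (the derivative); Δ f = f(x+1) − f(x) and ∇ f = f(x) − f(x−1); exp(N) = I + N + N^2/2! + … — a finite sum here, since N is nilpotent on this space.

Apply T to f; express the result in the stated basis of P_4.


order-1 term: 32x^2 - 20x + 17/3
order-2 term: -64
the series for exp(-2(D ∇)) f terminates at order 2
exp(-2(D ∇)) f = -(4/3)x^4 - x^3 + (127/4)x^2 - 20x - 175/3

the image equals g(x) = -(4/3)x^4 - x^3 + (127/4)x^2 - 20x - 175/3


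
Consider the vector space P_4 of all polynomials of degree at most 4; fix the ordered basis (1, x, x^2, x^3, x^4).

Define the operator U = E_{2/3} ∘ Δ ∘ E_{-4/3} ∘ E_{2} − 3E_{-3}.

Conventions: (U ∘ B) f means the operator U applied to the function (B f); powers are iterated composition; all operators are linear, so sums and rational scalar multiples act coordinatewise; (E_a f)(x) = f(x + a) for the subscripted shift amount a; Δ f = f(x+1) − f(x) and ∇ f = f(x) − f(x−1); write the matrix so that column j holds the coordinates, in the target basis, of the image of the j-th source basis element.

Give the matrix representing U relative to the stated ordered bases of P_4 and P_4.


image of 1: -3
image of x: -3x + 10
image of x^2: -3x^2 + 20x - 70/3
image of x^3: -3x^3 + 30x^2 - 70x + 274/3
image of x^4: -3x^4 + 40x^3 - 140x^2 + (1096/3)x - 5846/27
each image's coordinates form column j of the matrix

the matrix is [[-3, 10, -70/3, 274/3, -5846/27]; [0, -3, 20, -70, 1096/3]; [0, 0, -3, 30, -140]; [0, 0, 0, -3, 40]; [0, 0, 0, 0, -3]] (rows listed top to bottom)


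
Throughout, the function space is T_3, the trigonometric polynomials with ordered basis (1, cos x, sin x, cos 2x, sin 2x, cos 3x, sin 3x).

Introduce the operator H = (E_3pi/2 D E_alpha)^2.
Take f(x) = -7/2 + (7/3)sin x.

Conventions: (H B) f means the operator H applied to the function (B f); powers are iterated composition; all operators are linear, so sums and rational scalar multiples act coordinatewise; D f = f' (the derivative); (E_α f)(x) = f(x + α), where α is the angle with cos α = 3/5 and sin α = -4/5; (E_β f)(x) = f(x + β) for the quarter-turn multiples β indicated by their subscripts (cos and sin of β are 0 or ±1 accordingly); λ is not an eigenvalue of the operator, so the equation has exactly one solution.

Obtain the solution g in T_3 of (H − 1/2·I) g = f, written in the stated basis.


g(x) = 7 + (224/153)cos x - (182/153)sin x

write g with unknown coordinates in the stated basis and equate coefficients in (H − 1/2·I) g = f
solving from the highest basis element down gives g = 7 + (224/153)cos x - (182/153)sin x
check: H g = (112/153)cos x + (266/153)sin x
so H g − 1/2·g = -7/2 + (7/3)sin x = f ✓


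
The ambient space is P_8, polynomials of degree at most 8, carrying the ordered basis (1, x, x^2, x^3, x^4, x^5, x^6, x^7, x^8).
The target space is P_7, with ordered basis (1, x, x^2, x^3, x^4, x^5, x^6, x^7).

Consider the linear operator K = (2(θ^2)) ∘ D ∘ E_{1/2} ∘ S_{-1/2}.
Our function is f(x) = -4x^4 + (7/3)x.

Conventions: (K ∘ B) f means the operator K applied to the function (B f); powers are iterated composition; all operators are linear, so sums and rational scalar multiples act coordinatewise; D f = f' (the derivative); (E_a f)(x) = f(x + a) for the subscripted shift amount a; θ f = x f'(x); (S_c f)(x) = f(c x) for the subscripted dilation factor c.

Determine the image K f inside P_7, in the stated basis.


the image equals g(x) = -18x^3 - 12x^2 - (3/2)x

S_{-1/2} f = -(1/4)x^4 - (7/6)x
E_{1/2} S_{-1/2} f = -(1/4)x^4 - (1/2)x^3 - (3/8)x^2 - (31/24)x - 115/192
D E_{1/2} S_{-1/2} f = -x^3 - (3/2)x^2 - (3/4)x - 31/24
θ (D ∘ E_{1/2}) S_{-1/2} f = -3x^3 - 3x^2 - (3/4)x
θ θ (D ∘ E_{1/2}) S_{-1/2} f = -9x^3 - 6x^2 - (3/4)x
(2(θ^2)) (D ∘ E_{1/2}) S_{-1/2} f = -18x^3 - 12x^2 - (3/2)x


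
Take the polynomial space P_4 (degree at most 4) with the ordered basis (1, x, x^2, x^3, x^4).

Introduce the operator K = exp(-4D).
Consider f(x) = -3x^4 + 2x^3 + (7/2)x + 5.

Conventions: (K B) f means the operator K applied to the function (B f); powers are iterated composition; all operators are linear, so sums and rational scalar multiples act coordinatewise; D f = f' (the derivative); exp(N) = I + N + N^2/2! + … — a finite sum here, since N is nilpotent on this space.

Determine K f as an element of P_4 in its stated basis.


order-1 term: 48x^3 - 24x^2 - 14
order-2 term: -288x^2 + 96x
order-3 term: 768x - 128
order-4 term: -768
the series for exp(-4D) f terminates at order 4
exp(-4D) f = -3x^4 + 50x^3 - 312x^2 + (1735/2)x - 905

g(x) = -3x^4 + 50x^3 - 312x^2 + (1735/2)x - 905


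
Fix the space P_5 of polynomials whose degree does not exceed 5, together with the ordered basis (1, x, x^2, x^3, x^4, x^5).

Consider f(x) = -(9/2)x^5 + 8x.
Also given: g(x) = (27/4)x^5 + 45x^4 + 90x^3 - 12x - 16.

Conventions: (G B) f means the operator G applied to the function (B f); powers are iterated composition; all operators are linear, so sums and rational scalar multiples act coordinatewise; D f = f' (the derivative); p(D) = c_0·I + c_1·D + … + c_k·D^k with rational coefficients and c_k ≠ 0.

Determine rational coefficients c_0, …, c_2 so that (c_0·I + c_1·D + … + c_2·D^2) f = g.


D^0 f = -(9/2)x^5 + 8x
D^1 f = -(45/2)x^4 + 8
D^2 f = -90x^3
matching coefficients of g against c_0 f + c_1 Df + … from the top degree down determines the c_i
solution: c_0 = -3/2, c_1 = -2, c_2 = -1

p(D) = -(3/2)·I − 2·D − D^2, i.e. c_0 = -3/2, c_1 = -2, c_2 = -1


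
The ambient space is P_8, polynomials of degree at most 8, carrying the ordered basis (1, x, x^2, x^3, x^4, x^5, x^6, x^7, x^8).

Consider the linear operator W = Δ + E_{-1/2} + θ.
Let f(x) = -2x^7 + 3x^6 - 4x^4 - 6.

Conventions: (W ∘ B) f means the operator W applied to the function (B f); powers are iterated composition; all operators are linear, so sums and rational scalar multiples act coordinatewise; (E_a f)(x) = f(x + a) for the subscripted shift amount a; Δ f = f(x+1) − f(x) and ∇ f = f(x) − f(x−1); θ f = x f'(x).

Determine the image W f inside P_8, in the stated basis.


the result is g(x) = -16x^7 + 14x^6 - (87/2)x^5 - 25x^4 - (239/8)x^3 - (183/8)x^2 - (345/32)x - 147/16

Δ f = -14x^6 - 24x^5 - 25x^4 - 26x^3 - 21x^2 - 12x - 3
E_{-1/2} f = -2x^7 + 10x^6 - (39/2)x^5 + 16x^4 - (31/8)x^3 - (15/8)x^2 + (39/32)x - 99/16
θ f = -14x^7 + 18x^6 - 16x^4
(Δ + E_{-1/2} + θ) f = -16x^7 + 14x^6 - (87/2)x^5 - 25x^4 - (239/8)x^3 - (183/8)x^2 - (345/32)x - 147/16


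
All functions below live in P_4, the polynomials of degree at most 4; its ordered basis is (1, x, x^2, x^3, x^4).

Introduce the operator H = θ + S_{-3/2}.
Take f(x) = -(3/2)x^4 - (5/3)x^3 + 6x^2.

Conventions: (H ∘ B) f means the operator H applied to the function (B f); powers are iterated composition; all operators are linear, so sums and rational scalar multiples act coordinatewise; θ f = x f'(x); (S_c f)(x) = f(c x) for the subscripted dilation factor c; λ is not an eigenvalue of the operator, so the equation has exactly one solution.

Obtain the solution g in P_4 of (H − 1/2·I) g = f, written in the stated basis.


the result is g(x) = -(24/137)x^4 + (40/21)x^3 + (8/5)x^2

write g with unknown coordinates in the stated basis and equate coefficients in (H − 1/2·I) g = f
solving from the highest basis element down gives g = -(24/137)x^4 + (40/21)x^3 + (8/5)x^2
check: H g = -(435/274)x^4 - (5/7)x^3 + (34/5)x^2
so H g − 1/2·g = -(3/2)x^4 - (5/3)x^3 + 6x^2 = f ✓


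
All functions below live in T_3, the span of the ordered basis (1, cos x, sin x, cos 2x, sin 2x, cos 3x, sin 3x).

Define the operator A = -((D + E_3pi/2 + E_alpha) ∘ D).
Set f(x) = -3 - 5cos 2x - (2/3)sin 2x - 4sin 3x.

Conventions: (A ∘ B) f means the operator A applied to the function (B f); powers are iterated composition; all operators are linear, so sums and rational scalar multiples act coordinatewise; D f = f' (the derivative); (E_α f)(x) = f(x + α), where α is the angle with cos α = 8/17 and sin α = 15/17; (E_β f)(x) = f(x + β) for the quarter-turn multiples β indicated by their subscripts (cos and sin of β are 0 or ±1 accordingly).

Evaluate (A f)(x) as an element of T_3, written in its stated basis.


the image equals g(x) = -(8780/289)cos 2x + (10228/867)sin 2x - (58656/4913)cos 3x - (229884/4913)sin 3x

D f = -(4/3)cos 2x + 10sin 2x - 12cos 3x
D D f = 20cos 2x + (8/3)sin 2x + 36sin 3x
E_3pi/2 D f = (4/3)cos 2x - 10sin 2x + 12sin 3x
E_alpha D f = (7844/867)cos 2x - (1290/289)sin 2x + (58656/4913)cos 3x - (5940/4913)sin 3x
(D + E_3pi/2 + E_alpha) D f = (8780/289)cos 2x - (10228/867)sin 2x + (58656/4913)cos 3x + (229884/4913)sin 3x
(-((D + E_3pi/2 + E_alpha) ∘ D)) f = -(8780/289)cos 2x + (10228/867)sin 2x - (58656/4913)cos 3x - (229884/4913)sin 3x


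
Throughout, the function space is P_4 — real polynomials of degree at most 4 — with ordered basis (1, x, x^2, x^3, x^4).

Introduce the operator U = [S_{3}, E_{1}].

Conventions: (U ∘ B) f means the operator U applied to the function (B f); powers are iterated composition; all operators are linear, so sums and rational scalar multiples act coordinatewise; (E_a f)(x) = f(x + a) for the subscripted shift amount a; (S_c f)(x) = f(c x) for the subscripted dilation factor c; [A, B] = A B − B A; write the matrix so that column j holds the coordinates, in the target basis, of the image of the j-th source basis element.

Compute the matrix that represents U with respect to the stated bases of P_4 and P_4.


image of 1: 0
image of x: -2
image of x^2: -12x - 8
image of x^3: -54x^2 - 72x - 26
image of x^4: -216x^3 - 432x^2 - 312x - 80
each image's coordinates form column j of the matrix

the matrix is [[0, -2, -8, -26, -80]; [0, 0, -12, -72, -312]; [0, 0, 0, -54, -432]; [0, 0, 0, 0, -216]; [0, 0, 0, 0, 0]] (rows listed top to bottom)


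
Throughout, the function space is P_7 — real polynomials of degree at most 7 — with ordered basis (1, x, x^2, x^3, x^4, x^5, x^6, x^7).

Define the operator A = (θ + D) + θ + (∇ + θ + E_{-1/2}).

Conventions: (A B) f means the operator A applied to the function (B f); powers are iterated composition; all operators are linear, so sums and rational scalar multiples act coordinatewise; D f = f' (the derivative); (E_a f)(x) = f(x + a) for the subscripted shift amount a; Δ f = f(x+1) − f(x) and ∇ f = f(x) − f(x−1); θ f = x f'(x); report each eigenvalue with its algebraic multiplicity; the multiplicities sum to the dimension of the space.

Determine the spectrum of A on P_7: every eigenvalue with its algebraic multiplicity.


λ = 1 (multiplicity 1), λ = 4 (multiplicity 1), λ = 7 (multiplicity 1), λ = 10 (multiplicity 1), λ = 13 (multiplicity 1), λ = 16 (multiplicity 1), λ = 19 (multiplicity 1), λ = 22 (multiplicity 1)

image of 1: 1
image of x: 4x + 3/2
image of x^2: 7x^2 + 3x - 3/4
image of x^3: 10x^3 + (9/2)x^2 - (9/4)x + 7/8
image of x^4: 13x^4 + 6x^3 - (9/2)x^2 + (7/2)x - 15/16
image of x^5: 16x^5 + (15/2)x^4 - (15/2)x^3 + (35/4)x^2 - (75/16)x + 31/32
image of x^6: 19x^6 + 9x^5 - (45/4)x^4 + (35/2)x^3 - (225/16)x^2 + (93/16)x - 63/64
image of x^7: 22x^7 + (21/2)x^6 - (63/4)x^5 + (245/8)x^4 - (525/16)x^3 + (651/32)x^2 - (441/64)x + 127/128
the matrix is upper triangular; its diagonal is (1, 4, 7, 10, 13, 16, 19, 22)
for a triangular matrix the eigenvalues are the diagonal entries, with algebraic multiplicity their repetition count
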